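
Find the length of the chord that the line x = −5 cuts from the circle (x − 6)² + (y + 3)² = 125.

The line gives x = −5. Substituting into the circle:
y² + 6y + 5 = 0
y = −1 or y = −5, giving (−5, −1) and (−5, −5).
Chord length = distance between (−5, −1) and (−5, −5) = √16 = 4.

4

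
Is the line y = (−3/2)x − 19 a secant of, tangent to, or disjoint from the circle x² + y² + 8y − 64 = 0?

secant

Centre (0, −4), r² = 80. Distance² from centre to line = (30)²/13 = 900/13.
Since d² < r², the line cuts the circle twice.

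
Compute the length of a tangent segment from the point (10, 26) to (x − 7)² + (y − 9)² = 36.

With centre O = (7, 9), |OP|² = 298 and r² = 36.
The tangent meets the radius at right angles, so tangent² = |PO|² − r² = 298 − 36 = 262.

√262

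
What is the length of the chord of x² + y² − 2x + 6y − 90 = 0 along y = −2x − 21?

4√5

Substitute y = −2x − 21:
5x² + 70x + 225 = 0  ⟹  x² + 14x + 45 = 0
x = −5 or x = −9, giving (−5, −11) and (−9, −3).
|(−5, −11) − (−9, −3)| = √((4)² + (−8)²) = 4√5.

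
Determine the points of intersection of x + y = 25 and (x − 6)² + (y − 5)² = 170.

(7, 18) and (19, 6)

Express y = −x + 25 and substitute into the circle:
2x² − 52x + 266 = 0  ⟹  x² − 26x + 133 = 0
x = 19 or x = 7, giving (19, 6) and (7, 18).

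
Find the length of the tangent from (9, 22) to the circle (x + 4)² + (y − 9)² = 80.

With centre O = (−4, 9), |OP|² = 338 and r² = 80.
The tangent meets the radius at right angles, so tangent² = |PO|² − r² = 338 − 80 = 258.

√258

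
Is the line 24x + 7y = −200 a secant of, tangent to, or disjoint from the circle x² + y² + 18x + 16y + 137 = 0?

d² = (24·(−9) + 7·(−8) − (−200))²/625 = 5184/625; r² = 8.
Since d² > r², the line lies outside the circle.

disjoint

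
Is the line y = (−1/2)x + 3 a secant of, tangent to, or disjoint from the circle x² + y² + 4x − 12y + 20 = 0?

Substituting the line into the circle gives 5x² + 28x − 28 = 0.
Δ = 784 − (−560) = 1344.
Two real roots: the line is a secant.

secant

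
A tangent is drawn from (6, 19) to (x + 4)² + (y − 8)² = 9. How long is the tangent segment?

Centre (−4, 8), r² = 9. |PO|² = (10)² + (11)² = 221.
By the tangent–radius right angle, tangent length = √(|PO|² − r²) = √212 = 2√53.

2√53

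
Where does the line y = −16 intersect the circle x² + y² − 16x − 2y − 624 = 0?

Express y = −16 and substitute into the circle:
x² − 16x − 336 = 0
x = 28 or x = −12, giving (28, −16) and (−12, −16).

(−12, −16) and (28, −16)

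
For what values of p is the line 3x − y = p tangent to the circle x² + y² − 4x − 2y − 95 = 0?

Tangency holds when the distance from the centre (2, 1) to the line equals the radius 10:
|3·2 − 1·1 − p| / √10 = 10
|p − (5)| = 10√10.

p = 5 ± 10√10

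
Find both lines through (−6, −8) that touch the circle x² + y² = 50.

A line y − (−8) = m(x − (−6)) is tangent when its distance from (0, 0) is 5√2:
(6m − (8))² = 50(m² + 1)
7m² + 48m − 7 = 0, so m = 1/7 or m = −7.
Through (−6, −8) these give x − 7y = 50 and 7x + y = −50.

x − 7y = 50 and 7x + y = −50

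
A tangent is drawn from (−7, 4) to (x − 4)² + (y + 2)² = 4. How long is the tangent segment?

3√17

With centre O = (4, −2), |OP|² = 157 and r² = 4.
The tangent meets the radius at right angles, so tangent² = |PO|² − r² = 157 − 4 = 153.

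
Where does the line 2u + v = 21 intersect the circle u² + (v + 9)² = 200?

(10, 1) and (14, −7)

Express v = −2u + 21 and substitute into the circle:
5u² − 120u + 700 = 0  ⟹  u² − 24u + 140 = 0
u = 14 or u = 10, giving (14, −7) and (10, 1).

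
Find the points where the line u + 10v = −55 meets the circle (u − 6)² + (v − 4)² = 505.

From the line, v = (−55 − u)/10. Substituting:
101u² − 1010u − 37875 = 0  ⟹  u² − 10u − 375 = 0
u = 25 or u = −15, giving (25, −8) and (−15, −4).

(−15, −4) and (25, −8)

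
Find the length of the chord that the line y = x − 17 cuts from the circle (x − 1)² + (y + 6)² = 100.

10√2

The distance from (1, −6) to the line is 10/√2, and r² = 100.
Half the chord is √(r² − d²) = √(50), so the full chord is 10√2.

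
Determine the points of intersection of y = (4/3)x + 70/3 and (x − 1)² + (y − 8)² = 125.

From the line, y = (70 + 4x)/3. Substituting:
25x² + 350x + 1000 = 0  ⟹  x² + 14x + 40 = 0
x = −4 or x = −10, giving (−4, 18) and (−10, 10).

(−10, 10) and (−4, 18)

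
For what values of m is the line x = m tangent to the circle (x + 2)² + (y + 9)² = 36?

m = −8 or m = 4

Tangency holds when the distance from the centre (−2, −9) to the line equals the radius 6:
|1·(−2) + 0·(−9) − m| / √1 = 6
|m − (−2)| = 6, so m = 4 or m = −8.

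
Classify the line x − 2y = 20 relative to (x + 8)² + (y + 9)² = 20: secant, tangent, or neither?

tangent

Centre (−8, −9), r² = 20. Distance² from centre to line = (−10)²/5 = 20.
Since d² = r², the line is tangent.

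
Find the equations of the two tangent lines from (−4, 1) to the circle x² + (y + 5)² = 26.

5x − y = −21 and x + 5y = 1

A line y − (1) = m(x − (−4)) is tangent when its distance from (0, −5) is √26:
(4m − (−6))² = 26(m² + 1)
5m² − 24m − 5 = 0, so m = 5 or m = −1/5.
With m = 5: 5x − y = −21. With m = −1/5: x + 5y = 1.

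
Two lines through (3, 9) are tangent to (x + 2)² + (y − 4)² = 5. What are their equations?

A line y − (9) = m(x − (3)) is tangent when its distance from (−2, 4) is √5:
(−5m − (−5))² = 5(m² + 1)
2m² − 5m + 2 = 0, so m = 1/2 or m = 2.
Through (3, 9) these give x − 2y = −15 and 2x − y = −3.

x − 2y = −15 and 2x − y = −3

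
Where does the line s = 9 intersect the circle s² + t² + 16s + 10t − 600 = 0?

(9, −25) and (9, 15)

The line gives s = 9. Substituting into the circle:
t² + 10t − 375 = 0
t = 15 or t = −25, giving (9, 15) and (9, −25).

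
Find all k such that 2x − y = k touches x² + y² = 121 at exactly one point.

For a tangent, require d(centre, line) = r = 11.
|2·0 − 1·0 − k| / √5 = 11
|k| = 11√5.

k = ±11√5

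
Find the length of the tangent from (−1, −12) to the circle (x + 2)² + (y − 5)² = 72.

√218

Centre (−2, 5), r² = 72. |PO|² = (1)² + (−17)² = 290.
The tangent meets the radius at right angles, so tangent² = |PO|² − r² = 290 − 72 = 218.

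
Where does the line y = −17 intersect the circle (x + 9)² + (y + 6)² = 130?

Substitute y = −17:
x² + 18x + 72 = 0
x = −6 or x = −12, giving (−6, −17) and (−12, −17).

(−12, −17) and (−6, −17)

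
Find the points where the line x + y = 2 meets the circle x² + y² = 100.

Express y = −x + 2 and substitute into the circle:
2x² − 4x − 96 = 0  ⟹  x² − 2x − 48 = 0
x = 8 or x = −6, giving (8, −6) and (−6, 8).

(−6, 8) and (8, −6)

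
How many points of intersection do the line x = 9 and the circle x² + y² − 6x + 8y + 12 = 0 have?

Substituting the line into the circle gives y² + 8y + 39 = 0.
Δ = 64 − 156 = −92.
No real roots: the line does not meet the circle.

0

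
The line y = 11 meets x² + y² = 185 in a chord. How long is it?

16

The distance from (0, 0) to the line is 11, and r² = 185.
Half the chord is √(r² − d²) = √(64), so the full chord is 16.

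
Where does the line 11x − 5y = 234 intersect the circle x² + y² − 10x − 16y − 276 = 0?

(19, −5) and (24, 6)

From the line, y = (−234 + 11x)/5. Substituting:
146x² − 6278x + 66576 = 0  ⟹  x² − 43x + 456 = 0
x = 24 or x = 19, giving (24, 6) and (19, −5).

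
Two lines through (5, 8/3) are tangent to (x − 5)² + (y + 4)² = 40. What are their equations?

Let a tangent through (5, 8/3) have slope m. Its distance from (5, −4) must equal 2√10:
(0m − (−20/3))² = 40(m² + 1)
9m² − 1 = 0, so m = −1/3 or m = 1/3.
With m = −1/3: x + 3y = 13. With m = 1/3: x − 3y = −3.

x + 3y = 13 and x − 3y = −3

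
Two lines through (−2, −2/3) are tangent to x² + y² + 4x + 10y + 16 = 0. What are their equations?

2x − 3y = −2 and 2x + 3y = −6

Let a tangent through (−2, −2/3) have slope m. Its distance from (−2, −5) must equal √13:
(0m − (−13/3))² = 13(m² + 1)
9m² − 4 = 0, so m = 2/3 or m = −2/3.
Through (−2, −2/3) these give 2x − 3y = −2 and 2x + 3y = −6.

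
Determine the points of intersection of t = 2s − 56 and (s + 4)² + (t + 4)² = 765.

(17, −22) and (23, −10)

Express t = 2s − 56 and substitute into the circle:
5s² − 200s + 1955 = 0  ⟹  s² − 40s + 391 = 0
s = 23 or s = 17, giving (23, −10) and (17, −22).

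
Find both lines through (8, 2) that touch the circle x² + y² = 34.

A line y − (2) = m(x − (8)) is tangent when its distance from (0, 0) is √34:
(−8m − (−2))² = 34(m² + 1)
15m² − 16m − 15 = 0, so m = −3/5 or m = 5/3.
Through (8, 2) these give 3x + 5y = 34 and 5x − 3y = 34.

3x + 5y = 34 and 5x − 3y = 34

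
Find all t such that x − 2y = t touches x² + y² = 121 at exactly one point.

t = ±11√5

Tangency holds when the distance from the centre (0, 0) to the line equals the radius 11:
|1·0 − 2·0 − t| / √5 = 11
|t| = 11√5.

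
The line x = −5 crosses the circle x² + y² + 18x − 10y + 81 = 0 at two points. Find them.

The line gives x = −5. Substituting into the circle:
y² − 10y + 16 = 0
y = 8 or y = 2, giving (−5, 8) and (−5, 2).

(−5, 2) and (−5, 8)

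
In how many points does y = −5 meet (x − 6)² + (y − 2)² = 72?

Substituting the line into the circle gives x² − 12x + 13 = 0.
Discriminant = (−12)² − 4·1·(13) = 92 > 0.
Two real roots: the line is a secant.

2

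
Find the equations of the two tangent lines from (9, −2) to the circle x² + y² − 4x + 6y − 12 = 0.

4x − 3y = 42 and 3x + 4y = 19

Let a tangent through (9, −2) have slope m. Its distance from (2, −3) must equal 5:
(−7m − (−1))² = 25(m² + 1)
12m² − 7m − 12 = 0, so m = 4/3 or m = −3/4.
Through (9, −2) these give 4x − 3y = 42 and 3x + 4y = 19.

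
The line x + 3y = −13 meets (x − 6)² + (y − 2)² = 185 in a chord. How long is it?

Centre (6, 2), r² = 185. Perpendicular distance d from centre to line = |25| / √10 = 25/√10.
Chord = 2√(r² − d²) = 2·√(245/2) = 7√10.

7√10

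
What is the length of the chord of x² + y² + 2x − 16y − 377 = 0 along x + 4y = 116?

2√17

Substitute y = (116 − x)/4:
17x² − 136x = 0  ⟹  x² − 8x = 0
x = 8 or x = 0, giving (8, 27) and (0, 29).
Chord length = distance between (8, 27) and (0, 29) = √68 = 2√17.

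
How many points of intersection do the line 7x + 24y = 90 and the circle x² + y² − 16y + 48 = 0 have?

0

Substituting the line into the circle gives 625x² + 1428x + 1188 = 0.
Δ = 2039184 − 2970000 = −930816.
No real roots: the line does not meet the circle.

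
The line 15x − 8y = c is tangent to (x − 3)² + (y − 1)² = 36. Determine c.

Tangency holds when the distance from the centre (3, 1) to the line equals the radius 6:
|15·3 − 8·1 − c| / √289 = 6
|c − (37)| = 6·17, so c = 139 or c = −65.

c = −65 or c = 139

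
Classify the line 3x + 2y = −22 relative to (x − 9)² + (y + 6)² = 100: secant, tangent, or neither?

Centre (9, −6), r² = 100. Distance² from centre to line = (37)²/13 = 1369/13.
Since d² > r², the line lies outside the circle.

neither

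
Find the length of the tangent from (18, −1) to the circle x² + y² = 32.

√293

Centre (0, 0), r² = 32. |PO|² = (18)² + (−1)² = 325.
Power of the point: PT² = |PO|² − r² = 293, so PT = √293.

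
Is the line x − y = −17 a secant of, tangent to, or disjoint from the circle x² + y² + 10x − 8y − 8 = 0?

secant

Substituting the line into the circle gives 2x² + 36x + 145 = 0.
Δ = 1296 − 1160 = 136.
Two real roots: the line is a secant.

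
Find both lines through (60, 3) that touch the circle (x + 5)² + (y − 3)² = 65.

A line y − (3) = m(x − (60)) is tangent when its distance from (−5, 3) is √65:
[m·(−65) − (0)]² = 65(m² + 1)
64m² − 1 = 0, so m = 1/8 or m = −1/8.
Through (60, 3) these give x − 8y = 36 and x + 8y = 84.

x − 8y = 36 and x + 8y = 84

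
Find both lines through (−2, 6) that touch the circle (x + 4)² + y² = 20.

A line y − (6) = m(x − (−2)) is tangent when its distance from (−4, 0) is 2√5:
(−2m − (−6))² = 20(m² + 1)
2m² + 3m − 2 = 0, so m = 1/2 or m = −2.
With m = 1/2: x − 2y = −14. With m = −2: 2x + y = 2.

x − 2y = −14 and 2x + y = 2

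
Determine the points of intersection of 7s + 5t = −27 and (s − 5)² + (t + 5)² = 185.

From the line, t = (−27 − 7s)/5. Substituting:
74s² − 222s − 3996 = 0  ⟹  s² − 3s − 54 = 0
s = 9 or s = −6, giving (9, −18) and (−6, 3).

(−6, 3) and (9, −18)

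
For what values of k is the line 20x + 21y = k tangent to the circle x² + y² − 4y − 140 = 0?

k = −306 or k = 390

The line touches the circle iff its distance from (0, 2) is 12:
|20·0 + 21·2 − k| / √841 = 12
|k − (42)| = 12·29, so k = 390 or k = −306.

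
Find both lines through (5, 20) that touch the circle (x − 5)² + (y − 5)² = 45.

2x + y = 30 and 2x − y = −10

A line y − (20) = m(x − (5)) is tangent when its distance from (5, 5) is 3√5:
(0m − (−15))² = 45(m² + 1)
m² − 4 = 0, so m = −2 or m = 2.
Through (5, 20) these give 2x + y = 30 and 2x − y = −10.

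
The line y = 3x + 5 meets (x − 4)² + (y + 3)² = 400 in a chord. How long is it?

12√10

Express y = 3x + 5 and substitute into the circle:
10x² + 40x − 320 = 0  ⟹  x² + 4x − 32 = 0
x = 4 or x = −8, giving (4, 17) and (−8, −19).
Chord length = distance between (4, 17) and (−8, −19) = √1440 = 12√10.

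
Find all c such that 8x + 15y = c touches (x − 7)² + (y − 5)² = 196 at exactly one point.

c = −107 or c = 369

The line touches the circle iff its distance from (7, 5) is 14:
|8·7 + 15·5 − c| / √289 = 14
|c − (131)| = 14·17, so c = 369 or c = −107.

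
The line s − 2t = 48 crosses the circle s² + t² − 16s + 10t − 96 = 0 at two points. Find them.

Substitute t = (−48 + s)/2:
5s² − 140s + 960 = 0  ⟹  s² − 28s + 192 = 0
s = 16 or s = 12, giving (16, −16) and (12, −18).

(12, −18) and (16, −16)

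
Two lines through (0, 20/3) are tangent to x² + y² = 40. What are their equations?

x − 3y = −20 and x + 3y = 20

A line y − (20/3) = m(x − (0)) is tangent when its distance from (0, 0) is 2√10:
(0m − (−20/3))² = 40(m² + 1)
9m² − 1 = 0, so m = 1/3 or m = −1/3.
With m = 1/3: x − 3y = −20. With m = −1/3: x + 3y = 20.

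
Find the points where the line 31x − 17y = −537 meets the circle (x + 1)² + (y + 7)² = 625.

Substitute y = (537 + 31x)/17:
1250x² + 41250x + 250000 = 0  ⟹  x² + 33x + 200 = 0
x = −8 or x = −25, giving (−8, 17) and (−25, −14).

(−25, −14) and (−8, 17)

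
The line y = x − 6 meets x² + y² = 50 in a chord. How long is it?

8√2

The distance from (0, 0) to the line is 6/√2, and r² = 50.
Chord = 2√(r² − d²) = 2·√(32) = 8√2.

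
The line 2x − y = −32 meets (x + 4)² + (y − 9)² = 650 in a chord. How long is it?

Express y = 2x + 32 and substitute into the circle:
5x² + 100x − 105 = 0  ⟹  x² + 20x − 21 = 0
x = 1 or x = −21, giving (1, 34) and (−21, −10).
Chord length = distance between (1, 34) and (−21, −10) = √2420 = 22√5.

22√5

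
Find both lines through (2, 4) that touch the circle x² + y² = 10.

A line y − (4) = m(x − (2)) is tangent when its distance from (0, 0) is √10:
[m·(−2) − (−4)]² = 10(m² + 1)
3m² + 8m − 3 = 0, so m = 1/3 or m = −3.
Through (2, 4) these give x − 3y = −10 and 3x + y = 10.

x − 3y = −10 and 3x + y = 10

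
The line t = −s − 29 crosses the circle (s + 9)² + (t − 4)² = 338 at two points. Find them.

Express t = −s − 29 and substitute into the circle:
2s² + 84s + 832 = 0  ⟹  s² + 42s + 416 = 0
s = −16 or s = −26, giving (−16, −13) and (−26, −3).

(−26, −3) and (−16, −13)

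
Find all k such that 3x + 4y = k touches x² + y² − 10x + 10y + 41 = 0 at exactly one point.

The line touches the circle iff its distance from (5, −5) is 3:
|3·5 + 4·(−5) − k| / √25 = 3
|k − (−5)| = 3·5, so k = 10 or k = −20.

k = −20 or k = 10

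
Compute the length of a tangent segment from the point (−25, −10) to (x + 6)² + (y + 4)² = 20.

With centre O = (−6, −4), |OP|² = 397 and r² = 20.
The tangent meets the radius at right angles, so tangent² = |PO|² − r² = 397 − 20 = 377.

√377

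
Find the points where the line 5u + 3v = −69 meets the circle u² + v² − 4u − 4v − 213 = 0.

Substitute v = (−69 − 5u)/3:
34u² + 714u + 3672 = 0  ⟹  u² + 21u + 108 = 0
u = −9 or u = −12, giving (−9, −8) and (−12, −3).

(−12, −3) and (−9, −8)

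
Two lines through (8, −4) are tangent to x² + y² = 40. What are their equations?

Write the tangent as mx − y + (−4 − m·(8)) = 0 and set its distance from the centre to 2√10:
[m·(−8) − (4)]² = 40(m² + 1)
3m² + 8m − 3 = 0, so m = −3 or m = 1/3.
Through (8, −4) these give 3x + y = 20 and x − 3y = 20.

3x + y = 20 and x − 3y = 20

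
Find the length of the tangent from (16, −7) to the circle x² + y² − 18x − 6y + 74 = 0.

√133

The centre is (9, 3) and r = 4. The square of the distance from P to the centre is 49 + 100 = 149.
By the tangent–radius right angle, tangent length = √(|PO|² − r²) = √133.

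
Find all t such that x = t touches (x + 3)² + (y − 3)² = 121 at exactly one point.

t = −14 or t = 8

The line touches the circle iff its distance from (−3, 3) is 11:
|1·(−3) + 0·3 − t| / √1 = 11
|t − (−3)| = 11, so t = 8 or t = −14.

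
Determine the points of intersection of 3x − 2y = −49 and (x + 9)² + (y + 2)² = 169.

Substitute y = (49 + 3x)/2:
13x² + 390x + 2457 = 0  ⟹  x² + 30x + 189 = 0
x = −9 or x = −21, giving (−9, 11) and (−21, −7).

(−21, −7) and (−9, 11)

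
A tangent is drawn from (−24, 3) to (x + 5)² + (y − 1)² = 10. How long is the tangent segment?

√355

The centre is (−5, 1) and r = √10. The square of the distance from P to the centre is 361 + 4 = 365.
The tangent meets the radius at right angles, so tangent² = |PO|² − r² = 365 − 10 = 355.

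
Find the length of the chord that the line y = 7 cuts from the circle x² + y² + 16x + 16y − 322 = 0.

Centre (−8, −8), r² = 450. Perpendicular distance d from centre to line = |−15| / √1 = 15.
Half the chord is √(r² − d²) = √(225), so the full chord is 30.

30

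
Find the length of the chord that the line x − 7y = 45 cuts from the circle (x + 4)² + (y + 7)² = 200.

20√2

The distance from (−4, −7) to the line is 0/√50, and r² = 200.
Chord = 2√(r² − d²) = 2·√(200) = 20√2.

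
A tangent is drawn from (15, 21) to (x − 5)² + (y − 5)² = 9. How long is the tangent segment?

With centre O = (5, 5), |OP|² = 356 and r² = 9.
The tangent meets the radius at right angles, so tangent² = |PO|² − r² = 356 − 9 = 347.

√347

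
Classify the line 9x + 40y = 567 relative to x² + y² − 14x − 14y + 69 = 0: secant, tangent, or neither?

Centre (7, 7), r² = 29. Distance² from centre to line = (−224)²/1681 = 50176/1681.
Since d² > r², the line lies outside the circle.

neither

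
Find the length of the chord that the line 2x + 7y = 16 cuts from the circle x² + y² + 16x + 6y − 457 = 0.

The distance from (−8, −3) to the line is 53/√53, and r² = 530.
Chord = 2√(r² − d²) = 2·√(477) = 6√53.

6√53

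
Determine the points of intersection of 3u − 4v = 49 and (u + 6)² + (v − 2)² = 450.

(−9, −19) and (15, −1)

Express v = (−49 + 3u)/4 and substitute into the circle:
25u² − 150u − 3375 = 0  ⟹  u² − 6u − 135 = 0
u = 15 or u = −9, giving (15, −1) and (−9, −19).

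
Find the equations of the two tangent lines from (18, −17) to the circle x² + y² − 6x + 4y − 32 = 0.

Let a tangent through (18, −17) have slope m. Its distance from (3, −2) must equal 3√5:
[m·(−15) − (15)]² = 45(m² + 1)
2m² + 5m + 2 = 0, so m = −1/2 or m = −2.
With m = −1/2: x + 2y = −16. With m = −2: 2x + y = 19.

x + 2y = −16 and 2x + y = 19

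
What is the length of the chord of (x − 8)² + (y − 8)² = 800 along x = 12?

56

The distance from (8, 8) to the line is 4, and r² = 800.
Chord = 2√(r² − d²) = 2·√(784) = 56.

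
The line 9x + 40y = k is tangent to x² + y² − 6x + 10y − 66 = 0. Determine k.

The line touches the circle iff its distance from (3, −5) is 10:
|9·3 + 40·(−5) − k| / √1681 = 10
|k − (−173)| = 10·41, so k = 237 or k = −583.

k = −583 or k = 237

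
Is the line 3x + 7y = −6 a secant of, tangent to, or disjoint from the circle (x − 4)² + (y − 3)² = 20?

Centre (4, 3), r² = 20. Distance² from centre to line = (39)²/58 = 1521/58.
Since d² > r², the line lies outside the circle.

disjoint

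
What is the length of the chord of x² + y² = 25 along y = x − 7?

√2

Centre (0, 0), r² = 25. Perpendicular distance d from centre to line = |−7| / √2 = 7/√2.
Chord = 2√(r² − d²) = 2·√(1/2) = √2.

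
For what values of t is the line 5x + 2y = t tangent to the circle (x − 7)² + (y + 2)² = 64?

The line touches the circle iff its distance from (7, −2) is 8:
|5·7 + 2·(−2) − t| / √29 = 8
|t − (31)| = 8√29.

t = 31 ± 8√29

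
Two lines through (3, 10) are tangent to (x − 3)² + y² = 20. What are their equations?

2x + y = 16 and 2x − y = −4

A line y − (10) = m(x − (3)) is tangent when its distance from (3, 0) is 2√5:
[m·(0) − (−10)]² = 20(m² + 1)
m² − 4 = 0, so m = −2 or m = 2.
With m = −2: 2x + y = 16. With m = 2: 2x − y = −4.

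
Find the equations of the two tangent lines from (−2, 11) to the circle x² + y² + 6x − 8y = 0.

Let a tangent through (−2, 11) have slope m. Its distance from (−3, 4) must equal 5:
(−1m − (−7))² = 25(m² + 1)
12m² + 7m − 12 = 0, so m = −4/3 or m = 3/4.
With m = −4/3: 4x + 3y = 25. With m = 3/4: 3x − 4y = −50.

4x + 3y = 25 and 3x − 4y = −50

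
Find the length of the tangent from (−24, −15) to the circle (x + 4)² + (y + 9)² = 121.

The centre is (−4, −9) and r = 11. The square of the distance from P to the centre is 400 + 36 = 436.
By the tangent–radius right angle, tangent length = √(|PO|² − r²) = √315 = 3√35.

3√35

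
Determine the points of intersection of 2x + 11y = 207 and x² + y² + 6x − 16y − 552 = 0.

From the line, y = (207 − 2x)/11. Substituting:
125x² + 250x − 60375 = 0  ⟹  x² + 2x − 483 = 0
x = 21 or x = −23, giving (21, 15) and (−23, 23).

(−23, 23) and (21, 15)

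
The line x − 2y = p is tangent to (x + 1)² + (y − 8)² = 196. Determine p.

p = −17 ± 14√5

Tangency holds when the distance from the centre (−1, 8) to the line equals the radius 14:
|1·(−1) − 2·8 − p| / √5 = 14
|p − (−17)| = 14√5.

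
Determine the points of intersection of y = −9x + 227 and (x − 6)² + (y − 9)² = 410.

(23, 20) and (25, 2)

Substitute y = −9x + 227:
82x² − 3936x + 47150 = 0  ⟹  x² − 48x + 575 = 0
x = 25 or x = 23, giving (25, 2) and (23, 20).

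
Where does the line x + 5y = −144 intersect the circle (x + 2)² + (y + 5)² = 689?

(−19, −25) and (6, −30)

Express y = (−144 − x)/5 and substitute into the circle:
26x² + 338x − 2964 = 0  ⟹  x² + 13x − 114 = 0
x = 6 or x = −19, giving (6, −30) and (−19, −25).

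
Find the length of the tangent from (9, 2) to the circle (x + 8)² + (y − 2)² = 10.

Centre (−8, 2), r² = 10. |PO|² = (17)² + (0)² = 289.
Power of the point: PT² = |PO|² − r² = 279, so PT = 3√31.

3√31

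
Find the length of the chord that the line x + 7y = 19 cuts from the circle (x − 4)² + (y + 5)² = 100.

10√2

Express y = (19 − x)/7 and substitute into the circle:
50x² − 500x − 1200 = 0  ⟹  x² − 10x − 24 = 0
x = 12 or x = −2, giving (12, 1) and (−2, 3).
Chord length = distance between (12, 1) and (−2, 3) = √200 = 10√2.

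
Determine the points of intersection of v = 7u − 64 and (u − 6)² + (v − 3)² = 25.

From the line, v = 7u − 64. Substituting:
50u² − 950u + 4500 = 0  ⟹  u² − 19u + 90 = 0
u = 10 or u = 9, giving (10, 6) and (9, −1).

(9, −1) and (10, 6)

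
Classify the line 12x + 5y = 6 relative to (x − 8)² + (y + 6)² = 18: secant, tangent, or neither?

Substituting the line into the circle gives 169x² − 1264x + 2446 = 0.
Δ = 1597696 − 1653496 = −55800.
No real roots: the line does not meet the circle.

neither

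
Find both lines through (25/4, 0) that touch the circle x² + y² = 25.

4x − 3y = 25 and 4x + 3y = 25

Write the tangent as mx − y + (0 − m·(25/4)) = 0 and set its distance from the centre to 5:
[m·(−25/4) − (0)]² = 25(m² + 1)
9m² − 16 = 0, so m = 4/3 or m = −4/3.
With m = 4/3: 4x − 3y = 25. With m = −4/3: 4x + 3y = 25.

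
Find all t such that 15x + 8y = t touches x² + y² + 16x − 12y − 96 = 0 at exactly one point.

t = −310 or t = 166

The line touches the circle iff its distance from (−8, 6) is 14:
|15·(−8) + 8·6 − t| / √289 = 14
|t − (−72)| = 14·17, so t = 166 or t = −310.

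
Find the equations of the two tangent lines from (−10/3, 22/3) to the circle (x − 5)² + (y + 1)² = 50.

Write the tangent as mx − y + (22/3 − m·(−10/3)) = 0 and set its distance from the centre to 5√2:
[m·(25/3) − (−25/3)]² = 50(m² + 1)
7m² + 50m + 7 = 0, so m = −7 or m = −1/7.
With m = −7: 7x + y = −16. With m = −1/7: x + 7y = 48.

7x + y = −16 and x + 7y = 48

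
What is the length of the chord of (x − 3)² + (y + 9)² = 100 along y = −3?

Express y = −3 and substitute into the circle:
x² − 6x − 55 = 0
x = 11 or x = −5, giving (11, −3) and (−5, −3).
Chord length = distance between (11, −3) and (−5, −3) = √256 = 16.

16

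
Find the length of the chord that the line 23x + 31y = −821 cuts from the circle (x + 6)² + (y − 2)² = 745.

The distance from (−6, 2) to the line is 745/√1490, and r² = 745.
Half the chord is √(r² − d²) = √(745/2), so the full chord is √1490.

√1490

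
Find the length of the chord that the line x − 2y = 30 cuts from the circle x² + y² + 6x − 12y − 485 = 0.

10√5

Express y = (−30 + x)/2 and substitute into the circle:
5x² − 60x − 320 = 0  ⟹  x² − 12x − 64 = 0
x = 16 or x = −4, giving (16, −7) and (−4, −17).
Chord length = distance between (16, −7) and (−4, −17) = √500 = 10√5.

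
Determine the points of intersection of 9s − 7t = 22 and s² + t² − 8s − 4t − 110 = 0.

(−3, −7) and (11, 11)

From the line, t = (−22 + 9s)/7. Substituting:
130s² − 1040s − 4290 = 0  ⟹  s² − 8s − 33 = 0
s = 11 or s = −3, giving (11, 11) and (−3, −7).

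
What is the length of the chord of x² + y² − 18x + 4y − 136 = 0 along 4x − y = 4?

6√17

Express y = 4x − 4 and substitute into the circle:
17x² − 34x − 136 = 0  ⟹  x² − 2x − 8 = 0
x = 4 or x = −2, giving (4, 12) and (−2, −12).
Chord length = distance between (4, 12) and (−2, −12) = √612 = 6√17.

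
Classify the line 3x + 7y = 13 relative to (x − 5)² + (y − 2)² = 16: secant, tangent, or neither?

Centre (5, 2), r² = 16. Distance² from centre to line = (16)²/58 = 128/29.
Since d² < r², the line cuts the circle twice.

secant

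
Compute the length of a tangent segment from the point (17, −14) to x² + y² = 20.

√465

With centre O = (0, 0), |OP|² = 485 and r² = 20.
Power of the point: PT² = |PO|² − r² = 465, so PT = √465.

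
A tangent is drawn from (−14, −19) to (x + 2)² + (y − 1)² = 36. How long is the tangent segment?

2√127

The centre is (−2, 1) and r = 6. The square of the distance from P to the centre is 144 + 400 = 544.
The tangent meets the radius at right angles, so tangent² = |PO|² − r² = 544 − 36 = 508.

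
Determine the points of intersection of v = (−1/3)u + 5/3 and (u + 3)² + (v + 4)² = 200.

Substitute v = (5 − u)/3:
10u² + 20u − 1430 = 0  ⟹  u² + 2u − 143 = 0
u = 11 or u = −13, giving (11, −2) and (−13, 6).

(−13, 6) and (11, −2)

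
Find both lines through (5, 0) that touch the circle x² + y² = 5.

Let a tangent through (5, 0) have slope m. Its distance from (0, 0) must equal √5:
(−5m − (0))² = 5(m² + 1)
4m² − 1 = 0, so m = −1/2 or m = 1/2.
With m = −1/2: x + 2y = 5. With m = 1/2: x − 2y = 5.

x + 2y = 5 and x − 2y = 5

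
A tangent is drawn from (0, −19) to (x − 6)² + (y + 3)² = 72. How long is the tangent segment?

With centre O = (6, −3), |OP|² = 292 and r² = 72.
The tangent meets the radius at right angles, so tangent² = |PO|² − r² = 292 − 72 = 220.

2√55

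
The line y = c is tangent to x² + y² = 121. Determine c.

The line touches the circle iff its distance from (0, 0) is 11:
|0·0 + 1·0 − c| / √1 = 11
|c| = 11, so c = 11 or c = −11.

c = −11 or c = 11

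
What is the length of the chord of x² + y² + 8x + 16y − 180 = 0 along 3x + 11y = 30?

2√130

Express y = (30 − 3x)/11 and substitute into the circle:
130x² + 260x − 15600 = 0  ⟹  x² + 2x − 120 = 0
x = 10 or x = −12, giving (10, 0) and (−12, 6).
Chord length = distance between (10, 0) and (−12, 6) = √520 = 2√130.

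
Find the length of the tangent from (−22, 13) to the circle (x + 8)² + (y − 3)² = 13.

With centre O = (−8, 3), |OP|² = 296 and r² = 13.
Power of the point: PT² = |PO|² − r² = 283, so PT = √283.

√283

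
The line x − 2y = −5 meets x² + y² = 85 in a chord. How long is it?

8√5

The distance from (0, 0) to the line is 5/√5, and r² = 85.
Chord = 2√(r² − d²) = 2·√(80) = 8√5.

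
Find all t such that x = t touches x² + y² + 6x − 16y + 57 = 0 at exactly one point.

Tangency holds when the distance from the centre (−3, 8) to the line equals the radius 4:
|1·(−3) + 0·8 − t| / √1 = 4
|t − (−3)| = 4, so t = 1 or t = −7.

t = −7 or t = 1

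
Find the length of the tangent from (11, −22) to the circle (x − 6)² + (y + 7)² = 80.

√170

The centre is (6, −7) and r = 4√5. The square of the distance from P to the centre is 25 + 225 = 250.
By the tangent–radius right angle, tangent length = √(|PO|² − r²) = √170.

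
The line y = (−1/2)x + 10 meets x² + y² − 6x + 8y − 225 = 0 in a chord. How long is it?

10√5

Express y = (20 − x)/2 and substitute into the circle:
5x² − 80x − 180 = 0  ⟹  x² − 16x − 36 = 0
x = 18 or x = −2, giving (18, 1) and (−2, 11).
Chord length = distance between (18, 1) and (−2, 11) = √500 = 10√5.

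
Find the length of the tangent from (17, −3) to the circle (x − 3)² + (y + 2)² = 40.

√157

Centre (3, −2), r² = 40. |PO|² = (14)² + (−1)² = 197.
The tangent meets the radius at right angles, so tangent² = |PO|² − r² = 197 − 40 = 157.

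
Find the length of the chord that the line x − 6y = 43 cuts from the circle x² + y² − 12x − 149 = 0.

4√37

The distance from (6, 0) to the line is 37/√37, and r² = 185.
Chord = 2√(r² − d²) = 2·√(148) = 4√37.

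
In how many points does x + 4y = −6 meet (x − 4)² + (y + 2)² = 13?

2

Substituting the line into the circle gives 17x² − 132x + 52 = 0.
Δ = 17424 − 3536 = 13888.
Two real roots: the line is a secant.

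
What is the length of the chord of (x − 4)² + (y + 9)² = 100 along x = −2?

16

The line gives x = −2. Substituting into the circle:
y² + 18y + 17 = 0
y = −1 or y = −17, giving (−2, −1) and (−2, −17).
|(−2, −1) − (−2, −17)| = √((0)² + (16)²) = 16.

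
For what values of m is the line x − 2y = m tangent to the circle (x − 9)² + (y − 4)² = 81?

m = 1 ± 9√5

The line touches the circle iff its distance from (9, 4) is 9:
|1·9 − 2·4 − m| / √5 = 9
|m − (1)| = 9√5.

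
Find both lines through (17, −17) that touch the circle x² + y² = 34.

3x + 5y = −34 and 5x + 3y = 34

Let a tangent through (17, −17) have slope m. Its distance from (0, 0) must equal √34:
[m·(−17) − (17)]² = 34(m² + 1)
15m² + 34m + 15 = 0, so m = −3/5 or m = −5/3.
With m = −3/5: 3x + 5y = −34. With m = −5/3: 5x + 3y = 34.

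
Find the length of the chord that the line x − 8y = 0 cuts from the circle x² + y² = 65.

Centre (0, 0), r² = 65. Perpendicular distance d from centre to line = |0| / √65 = 0/√65.
Half the chord is √(r² − d²) = √(65), so the full chord is 2√65.

2√65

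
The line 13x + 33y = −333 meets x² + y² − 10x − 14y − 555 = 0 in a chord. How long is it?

From the line, y = (−333 − 13x)/33. Substituting:
1258x² + 3774x − 339660 = 0  ⟹  x² + 3x − 270 = 0
x = 15 or x = −18, giving (15, −16) and (−18, −3).
|(15, −16) − (−18, −3)| = √((33)² + (−13)²) = √1258.

√1258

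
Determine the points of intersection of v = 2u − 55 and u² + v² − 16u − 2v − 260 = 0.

(23, −9) and (25, −5)

From the line, v = 2u − 55. Substituting:
5u² − 240u + 2875 = 0  ⟹  u² − 48u + 575 = 0
u = 25 or u = 23, giving (25, −5) and (23, −9).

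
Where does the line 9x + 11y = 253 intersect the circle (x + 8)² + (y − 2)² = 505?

Express y = (253 − 9x)/11 and substitute into the circle:
202x² − 2222x = 0  ⟹  x² − 11x = 0
x = 11 or x = 0, giving (11, 14) and (0, 23).

(0, 23) and (11, 14)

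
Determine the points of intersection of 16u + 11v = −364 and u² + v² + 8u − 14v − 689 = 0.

(−31, 12) and (−9, −20)

Substitute v = (−364 − 16u)/11:
377u² + 15080u + 105183 = 0  ⟹  u² + 40u + 279 = 0
u = −9 or u = −31, giving (−9, −20) and (−31, 12).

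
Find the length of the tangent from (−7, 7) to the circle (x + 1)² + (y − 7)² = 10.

The centre is (−1, 7) and r = √10. The square of the distance from P to the centre is 36 + 0 = 36.
By the tangent–radius right angle, tangent length = √(|PO|² − r²) = √26.

√26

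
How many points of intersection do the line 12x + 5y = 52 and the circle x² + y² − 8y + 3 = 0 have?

2

d² = (12·0 + 5·4 − (52))²/169 = 1024/169; r² = 13.
Since d² < r², the line cuts the circle twice.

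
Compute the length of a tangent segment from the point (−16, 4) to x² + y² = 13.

Centre (0, 0), r² = 13. |PO|² = (−16)² + (4)² = 272.
By the tangent–radius right angle, tangent length = √(|PO|² − r²) = √259.

√259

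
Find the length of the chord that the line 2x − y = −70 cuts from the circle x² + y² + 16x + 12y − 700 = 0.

8√5

Centre (−8, −6), r² = 800. Perpendicular distance d from centre to line = |60| / √5 = 60/√5.
Chord = 2√(r² − d²) = 2·√(80) = 8√5.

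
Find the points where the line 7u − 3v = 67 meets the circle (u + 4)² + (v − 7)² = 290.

From the line, v = (−67 + 7u)/3. Substituting:
58u² − 1160u + 5278 = 0  ⟹  u² − 20u + 91 = 0
u = 13 or u = 7, giving (13, 8) and (7, −6).

(7, −6) and (13, 8)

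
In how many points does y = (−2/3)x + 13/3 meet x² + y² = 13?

Centre (0, 0), r² = 13. Distance² from centre to line = (−13)²/13 = 13.
Since d² = r², the line is tangent.

1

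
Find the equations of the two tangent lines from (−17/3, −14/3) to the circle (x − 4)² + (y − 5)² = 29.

2x − 5y = 12 and 5x − 2y = −19

A line y − (−14/3) = m(x − (−17/3)) is tangent when its distance from (4, 5) is √29:
(29/3m − (29/3))² = 29(m² + 1)
10m² − 29m + 10 = 0, so m = 2/5 or m = 5/2.
With m = 2/5: 2x − 5y = 12. With m = 5/2: 5x − 2y = −19.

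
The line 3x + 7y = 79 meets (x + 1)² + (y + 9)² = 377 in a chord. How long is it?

Express y = (79 − 3x)/7 and substitute into the circle:
58x² − 754x + 1740 = 0  ⟹  x² − 13x + 30 = 0
x = 10 or x = 3, giving (10, 7) and (3, 10).
|(10, 7) − (3, 10)| = √((7)² + (−3)²) = √58.

√58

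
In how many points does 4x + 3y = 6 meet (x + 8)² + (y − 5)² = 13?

0

d² = (4·(−8) + 3·5 − (6))²/25 = 529/25; r² = 13.
Since d² > r², the line lies outside the circle.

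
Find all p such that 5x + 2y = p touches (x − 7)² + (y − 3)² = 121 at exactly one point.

Tangency holds when the distance from the centre (7, 3) to the line equals the radius 11:
|5·7 + 2·3 − p| / √29 = 11
|p − (41)| = 11√29.

p = 41 ± 11√29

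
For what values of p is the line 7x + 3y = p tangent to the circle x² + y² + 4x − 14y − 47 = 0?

Tangency holds when the distance from the centre (−2, 7) to the line equals the radius 10:
|7·(−2) + 3·7 − p| / √58 = 10
|p − (7)| = 10√58.

p = 7 ± 10√58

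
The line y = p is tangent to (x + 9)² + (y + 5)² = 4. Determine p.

p = −7 or p = −3

For a tangent, require d(centre, line) = r = 2.
|0·(−9) + 1·(−5) − p| / √1 = 2
|p − (−5)| = 2, so p = −3 or p = −7.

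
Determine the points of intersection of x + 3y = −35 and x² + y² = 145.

Express y = (−35 − x)/3 and substitute into the circle:
10x² + 70x − 80 = 0  ⟹  x² + 7x − 8 = 0
x = 1 or x = −8, giving (1, −12) and (−8, −9).

(−8, −9) and (1, −12)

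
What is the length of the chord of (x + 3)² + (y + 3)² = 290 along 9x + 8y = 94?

Centre (−3, −3), r² = 290. Perpendicular distance d from centre to line = |−145| / √145 = 145/√145.
Half the chord is √(r² − d²) = √(145), so the full chord is 2√145.

2√145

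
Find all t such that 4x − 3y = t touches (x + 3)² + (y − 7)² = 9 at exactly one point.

t = −48 or t = −18

Tangency holds when the distance from the centre (−3, 7) to the line equals the radius 3:
|4·(−3) − 3·7 − t| / √25 = 3
|t − (−33)| = 3·5, so t = −18 or t = −48.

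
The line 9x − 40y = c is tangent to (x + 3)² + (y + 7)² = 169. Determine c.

Tangency holds when the distance from the centre (−3, −7) to the line equals the radius 13:
|9·(−3) − 40·(−7) − c| / √1681 = 13
|c − (253)| = 13·41, so c = 786 or c = −280.

c = −280 or c = 786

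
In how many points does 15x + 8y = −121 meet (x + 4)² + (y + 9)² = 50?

Centre (−4, −9), r² = 50. Distance² from centre to line = (−11)²/289 = 121/289.
Since d² < r², the line cuts the circle twice.

2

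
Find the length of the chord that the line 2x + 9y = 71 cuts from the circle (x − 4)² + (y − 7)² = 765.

From the line, y = (71 − 2x)/9. Substituting:
85x² − 680x − 60605 = 0  ⟹  x² − 8x − 713 = 0
x = 31 or x = −23, giving (31, 1) and (−23, 13).
Chord length = distance between (31, 1) and (−23, 13) = √3060 = 6√85.

6√85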